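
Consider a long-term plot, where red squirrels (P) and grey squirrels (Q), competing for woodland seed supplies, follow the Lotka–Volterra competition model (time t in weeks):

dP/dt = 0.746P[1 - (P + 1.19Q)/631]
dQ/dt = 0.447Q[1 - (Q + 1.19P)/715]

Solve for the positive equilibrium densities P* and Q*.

P* ≈ 528, Q* ≈ 86.3

Setting both brackets to zero gives the nullclines P + 1.19Q = 631 and 1.19P + Q = 715.
Substituting Q = 715 - 1.19P into the first: P(1 - 1.19·1.19) = 631 - 1.19·715.
So P* = -220/-0.416 = 528, and then Q* = 715 - 1.19·528 = 86.3.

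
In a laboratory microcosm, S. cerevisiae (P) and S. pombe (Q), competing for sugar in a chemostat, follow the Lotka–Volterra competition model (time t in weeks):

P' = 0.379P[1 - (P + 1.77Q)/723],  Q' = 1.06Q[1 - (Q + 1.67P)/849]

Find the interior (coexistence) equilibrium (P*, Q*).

P* ≈ 399, Q* ≈ 183

Setting both brackets to zero gives the nullclines P + 1.77Q = 723 and 1.67P + Q = 849.
Substituting Q = 849 - 1.67P into the first: P(1 - 1.77·1.67) = 723 - 1.77·849.
So P* = -780/-1.96 = 399, and then Q* = 849 - 1.67·399 = 183.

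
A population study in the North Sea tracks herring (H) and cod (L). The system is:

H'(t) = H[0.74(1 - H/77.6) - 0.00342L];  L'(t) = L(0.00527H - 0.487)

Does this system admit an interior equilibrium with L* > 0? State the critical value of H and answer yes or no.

Threshold H = 92.4; K < 92.4, so no, the predator goes extinct.

The predator equation gives dL/dt > 0 only when H > 0.487/0.00527 = 92.4.
Without the predator, H → K = 77.6. Since 77.6 < 92.4, the predator cannot invade.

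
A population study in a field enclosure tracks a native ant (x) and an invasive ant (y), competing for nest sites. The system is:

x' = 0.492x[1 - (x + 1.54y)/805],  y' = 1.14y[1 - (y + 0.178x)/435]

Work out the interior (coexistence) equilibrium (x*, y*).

x* ≈ 186, y* ≈ 402

Setting both brackets to zero gives the nullclines x + 1.54y = 805 and 0.178x + y = 435.
Substituting y = 435 - 0.178x into the first: x(1 - 1.54·0.178) = 805 - 1.54·435.
So x* = 135/0.726 = 186, and then y* = 435 - 0.178·186 = 402.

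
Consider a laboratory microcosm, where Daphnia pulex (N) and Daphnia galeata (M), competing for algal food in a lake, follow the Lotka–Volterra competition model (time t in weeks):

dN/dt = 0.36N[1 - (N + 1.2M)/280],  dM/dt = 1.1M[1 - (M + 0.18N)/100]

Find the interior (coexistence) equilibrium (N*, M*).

Setting both brackets to zero gives the nullclines N + 1.2M = 280 and 0.18N + M = 100.
Substituting M = 100 - 0.18N into the first: N(1 - 1.2·0.18) = 280 - 1.2·100.
So N* = 160/0.784 = 204, and then M* = 100 - 0.18·204 = 63.3.

N* ≈ 204, M* ≈ 63.3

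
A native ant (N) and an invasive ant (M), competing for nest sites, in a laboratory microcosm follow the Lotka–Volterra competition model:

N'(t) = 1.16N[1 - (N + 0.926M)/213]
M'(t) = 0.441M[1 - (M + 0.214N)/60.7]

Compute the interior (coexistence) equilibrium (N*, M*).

N* ≈ 196, M* ≈ 18.9

Setting both brackets to zero gives the nullclines N + 0.926M = 213 and 0.214N + M = 60.7.
Substituting M = 60.7 - 0.214N into the first: N(1 - 0.926·0.214) = 213 - 0.926·60.7.
So N* = 157/0.802 = 196, and then M* = 60.7 - 0.214·196 = 18.9.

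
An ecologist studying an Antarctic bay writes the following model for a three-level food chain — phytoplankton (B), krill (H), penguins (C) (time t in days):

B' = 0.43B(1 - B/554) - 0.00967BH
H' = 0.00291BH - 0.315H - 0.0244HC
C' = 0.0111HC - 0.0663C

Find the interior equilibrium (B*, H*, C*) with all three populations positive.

B* ≈ 480, H* ≈ 5.97, C* ≈ 44.3

From dC/dt = 0: 0.0111H* = 0.0663, so H* = 5.97.
From dB/dt = 0: 0.43(1 - B*/554) = 0.00967·5.97, giving B* = 554·(1 - 0.134) = 480.
From dH/dt = 0: 0.00291·480 - 0.315 = 0.0244C*, so C* = 1.08/0.0244 = 44.3.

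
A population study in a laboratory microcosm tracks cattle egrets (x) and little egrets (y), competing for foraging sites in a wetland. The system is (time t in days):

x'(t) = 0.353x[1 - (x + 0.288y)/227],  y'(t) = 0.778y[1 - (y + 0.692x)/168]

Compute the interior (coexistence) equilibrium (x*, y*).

x* ≈ 223, y* ≈ 13.6

Setting both brackets to zero gives the nullclines x + 0.288y = 227 and 0.692x + y = 168.
Substituting y = 168 - 0.692x into the first: x(1 - 0.288·0.692) = 227 - 0.288·168.
So x* = 179/0.801 = 223, and then y* = 168 - 0.692·223 = 13.6.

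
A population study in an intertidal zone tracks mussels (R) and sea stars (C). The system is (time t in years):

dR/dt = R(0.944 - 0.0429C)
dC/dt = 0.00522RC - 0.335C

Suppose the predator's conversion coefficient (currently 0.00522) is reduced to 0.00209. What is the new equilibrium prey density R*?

At the interior fixed point, setting dC/dt = 0 with C > 0 fixes R* = (predator death rate)/(RC coefficient) — independent of the other coefficients.
With the change, R* = 0.335/0.00209 = 160; it rises from 64.2.

R* ≈ 160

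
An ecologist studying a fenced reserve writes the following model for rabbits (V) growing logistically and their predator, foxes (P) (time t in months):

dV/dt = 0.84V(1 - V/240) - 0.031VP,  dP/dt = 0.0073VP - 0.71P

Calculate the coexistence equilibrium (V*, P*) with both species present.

V* ≈ 97.3, P* ≈ 16.1

From dP/dt = 0 with P > 0: 0.0073V* = 0.71, so V* = 97.3.
Substitute into dV/dt = 0: 0.84(1 - 97.3/240) = 0.031P*.
The bracket is 0.595, giving P* = 0.5/0.031 = 16.1.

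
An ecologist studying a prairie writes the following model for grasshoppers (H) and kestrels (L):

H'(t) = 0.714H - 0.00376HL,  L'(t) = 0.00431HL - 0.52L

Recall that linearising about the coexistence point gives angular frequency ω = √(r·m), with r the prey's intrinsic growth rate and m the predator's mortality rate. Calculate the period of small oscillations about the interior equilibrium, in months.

Here r = 0.714 and m = 0.52, so r·m = 0.371.
ω = √0.371 = 0.609 per month, hence T = 2π/ω ≈ 10.3 months.

T ≈ 10.3 months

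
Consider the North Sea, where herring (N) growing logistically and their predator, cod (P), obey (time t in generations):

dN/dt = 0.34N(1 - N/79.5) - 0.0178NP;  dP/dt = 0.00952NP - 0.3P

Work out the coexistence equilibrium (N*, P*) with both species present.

N* ≈ 31.5, P* ≈ 11.5

From dP/dt = 0 with P > 0: 0.00952N* = 0.3, so N* = 31.5.
Substitute into dN/dt = 0: 0.34(1 - 31.5/79.5) = 0.0178P*.
The bracket is 0.604, giving P* = 0.205/0.0178 = 11.5.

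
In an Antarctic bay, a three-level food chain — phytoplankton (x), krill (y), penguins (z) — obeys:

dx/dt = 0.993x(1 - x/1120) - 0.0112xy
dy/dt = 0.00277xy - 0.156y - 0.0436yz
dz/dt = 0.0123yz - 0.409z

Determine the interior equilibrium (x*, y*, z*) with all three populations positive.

x* ≈ 700, y* ≈ 33.3, z* ≈ 40.9

From dz/dt = 0: 0.0123y* = 0.409, so y* = 33.3.
From dx/dt = 0: 0.993(1 - x*/1120) = 0.0112·33.3, giving x* = 1120·(1 - 0.375) = 700.
From dy/dt = 0: 0.00277·700 - 0.156 = 0.0436z*, so z* = 1.78/0.0436 = 40.9.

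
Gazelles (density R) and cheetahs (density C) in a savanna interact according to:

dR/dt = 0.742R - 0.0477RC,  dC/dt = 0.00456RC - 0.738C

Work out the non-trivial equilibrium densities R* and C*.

Set dC/dt = 0 with C > 0: 0.00456R - 0.738 = 0, so R* = 0.738/0.00456 = 162.
Set dR/dt = 0 with R > 0: 0.742 - 0.0477C = 0, so C* = 0.742/0.0477 = 15.6.

R* ≈ 162, C* ≈ 15.6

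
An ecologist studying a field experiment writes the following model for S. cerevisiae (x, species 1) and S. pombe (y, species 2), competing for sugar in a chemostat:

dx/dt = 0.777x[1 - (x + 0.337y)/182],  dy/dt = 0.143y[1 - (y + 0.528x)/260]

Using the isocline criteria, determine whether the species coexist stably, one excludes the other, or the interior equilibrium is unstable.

Compare the nullcline intercepts: K1/α12 = 182/0.337 = 540 > K2 = 260; K2/α21 = 260/0.528 = 492 > K1 = 182.
Since both inequalities hold, each species can invade when rare, so the interior equilibrium is stable.

stable coexistence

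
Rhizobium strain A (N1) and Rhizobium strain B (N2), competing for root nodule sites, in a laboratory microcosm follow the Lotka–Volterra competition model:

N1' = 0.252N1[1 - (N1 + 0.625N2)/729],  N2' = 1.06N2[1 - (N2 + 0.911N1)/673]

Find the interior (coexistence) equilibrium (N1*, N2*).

Setting both brackets to zero gives the nullclines N1 + 0.625N2 = 729 and 0.911N1 + N2 = 673.
Substituting N2 = 673 - 0.911N1 into the first: N1(1 - 0.625·0.911) = 729 - 0.625·673.
So N1* = 308/0.431 = 716, and then N2* = 673 - 0.911·716 = 20.6.

N1* ≈ 716, N2* ≈ 20.6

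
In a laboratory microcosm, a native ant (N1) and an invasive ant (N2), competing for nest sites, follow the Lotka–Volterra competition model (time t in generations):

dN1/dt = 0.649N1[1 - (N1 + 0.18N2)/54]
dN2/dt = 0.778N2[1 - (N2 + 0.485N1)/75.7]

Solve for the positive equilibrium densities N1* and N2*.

N1* ≈ 44.2, N2* ≈ 54.2

Setting both brackets to zero gives the nullclines N1 + 0.18N2 = 54 and 0.485N1 + N2 = 75.7.
Substituting N2 = 75.7 - 0.485N1 into the first: N1(1 - 0.18·0.485) = 54 - 0.18·75.7.
So N1* = 40.4/0.913 = 44.2, and then N2* = 75.7 - 0.485·44.2 = 54.2.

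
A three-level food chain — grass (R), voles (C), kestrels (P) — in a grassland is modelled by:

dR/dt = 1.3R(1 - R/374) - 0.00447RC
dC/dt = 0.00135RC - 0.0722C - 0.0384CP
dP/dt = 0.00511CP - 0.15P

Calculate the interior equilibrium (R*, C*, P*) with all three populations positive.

R* ≈ 336, C* ≈ 29.4, P* ≈ 9.94

From dP/dt = 0: 0.00511C* = 0.15, so C* = 29.4.
From dR/dt = 0: 1.3(1 - R*/374) = 0.00447·29.4, giving R* = 374·(1 - 0.101) = 336.
From dC/dt = 0: 0.00135·336 - 0.0722 = 0.0384P*, so P* = 0.382/0.0384 = 9.94.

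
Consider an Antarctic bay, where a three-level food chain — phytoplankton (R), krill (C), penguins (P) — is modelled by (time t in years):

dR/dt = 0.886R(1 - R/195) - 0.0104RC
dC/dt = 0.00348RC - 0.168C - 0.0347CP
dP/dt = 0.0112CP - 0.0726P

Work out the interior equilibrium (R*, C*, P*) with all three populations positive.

R* ≈ 180, C* ≈ 6.48, P* ≈ 13.2

From dP/dt = 0: 0.0112C* = 0.0726, so C* = 6.48.
From dR/dt = 0: 0.886(1 - R*/195) = 0.0104·6.48, giving R* = 195·(1 - 0.0761) = 180.
From dC/dt = 0: 0.00348·180 - 0.168 = 0.0347P*, so P* = 0.459/0.0347 = 13.2.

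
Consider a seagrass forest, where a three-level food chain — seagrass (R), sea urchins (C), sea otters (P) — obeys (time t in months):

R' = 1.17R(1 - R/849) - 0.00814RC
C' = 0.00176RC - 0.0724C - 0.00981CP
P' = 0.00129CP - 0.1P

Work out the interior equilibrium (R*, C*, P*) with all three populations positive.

From dP/dt = 0: 0.00129C* = 0.1, so C* = 77.5.
From dR/dt = 0: 1.17(1 - R*/849) = 0.00814·77.5, giving R* = 849·(1 - 0.539) = 391.
From dC/dt = 0: 0.00176·391 - 0.0724 = 0.00981P*, so P* = 0.616/0.00981 = 62.8.

R* ≈ 391, C* ≈ 77.5, P* ≈ 62.8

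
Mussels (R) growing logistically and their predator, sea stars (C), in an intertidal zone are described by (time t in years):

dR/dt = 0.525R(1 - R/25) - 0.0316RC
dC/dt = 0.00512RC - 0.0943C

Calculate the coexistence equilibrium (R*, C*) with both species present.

R* ≈ 18.4, C* ≈ 4.37

From dC/dt = 0 with C > 0: 0.00512R* = 0.0943, so R* = 18.4.
Substitute into dR/dt = 0: 0.525(1 - 18.4/25) = 0.0316C*.
The bracket is 0.263, giving C* = 0.138/0.0316 = 4.37.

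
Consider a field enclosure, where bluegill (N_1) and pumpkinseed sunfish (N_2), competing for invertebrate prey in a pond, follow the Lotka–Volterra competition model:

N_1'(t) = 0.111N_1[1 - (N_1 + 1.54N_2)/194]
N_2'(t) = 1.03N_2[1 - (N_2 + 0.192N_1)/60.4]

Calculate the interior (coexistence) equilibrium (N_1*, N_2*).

Setting both brackets to zero gives the nullclines N_1 + 1.54N_2 = 194 and 0.192N_1 + N_2 = 60.4.
Substituting N_2 = 60.4 - 0.192N_1 into the first: N_1(1 - 1.54·0.192) = 194 - 1.54·60.4.
So N_1* = 101/0.704 = 143, and then N_2* = 60.4 - 0.192·143 = 32.9.

N_1* ≈ 143, N_2* ≈ 32.9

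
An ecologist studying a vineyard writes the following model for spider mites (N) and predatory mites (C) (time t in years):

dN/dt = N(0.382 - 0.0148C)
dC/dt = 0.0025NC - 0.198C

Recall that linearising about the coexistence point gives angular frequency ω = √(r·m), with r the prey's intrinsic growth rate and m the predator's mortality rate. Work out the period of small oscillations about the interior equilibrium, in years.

T ≈ 22.8 years

Here r = 0.382 and m = 0.198, so r·m = 0.0756.
ω = √0.0756 = 0.275 per year, hence T = 2π/ω ≈ 22.8 years.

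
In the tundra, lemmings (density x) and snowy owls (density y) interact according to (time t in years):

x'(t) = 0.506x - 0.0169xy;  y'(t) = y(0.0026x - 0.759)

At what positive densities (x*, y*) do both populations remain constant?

x* ≈ 292, y* ≈ 29.9

Set dy/dt = 0 with y > 0: 0.0026x - 0.759 = 0, so x* = 0.759/0.0026 = 292.
Set dx/dt = 0 with x > 0: 0.506 - 0.0169y = 0, so y* = 0.506/0.0169 = 29.9.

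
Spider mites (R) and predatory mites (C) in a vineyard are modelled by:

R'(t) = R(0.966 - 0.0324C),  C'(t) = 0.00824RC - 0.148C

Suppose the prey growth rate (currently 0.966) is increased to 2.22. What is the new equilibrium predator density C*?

At the interior fixed point, setting dR/dt = 0 with R > 0 fixes C* = (prey growth rate)/(RC coefficient) — independent of the other coefficients.
With the change, C* = 2.22/0.0324 = 68.5; it rises from 29.8.

C* ≈ 68.5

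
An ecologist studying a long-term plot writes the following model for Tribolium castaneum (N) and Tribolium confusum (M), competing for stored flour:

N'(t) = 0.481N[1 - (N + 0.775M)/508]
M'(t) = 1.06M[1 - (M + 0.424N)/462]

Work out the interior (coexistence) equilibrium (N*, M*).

Setting both brackets to zero gives the nullclines N + 0.775M = 508 and 0.424N + M = 462.
Substituting M = 462 - 0.424N into the first: N(1 - 0.775·0.424) = 508 - 0.775·462.
So N* = 150/0.671 = 223, and then M* = 462 - 0.424·223 = 367.

N* ≈ 223, M* ≈ 367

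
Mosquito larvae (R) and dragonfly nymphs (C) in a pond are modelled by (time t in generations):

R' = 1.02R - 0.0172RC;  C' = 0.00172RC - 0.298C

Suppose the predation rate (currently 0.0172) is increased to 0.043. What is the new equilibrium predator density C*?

At the interior fixed point, setting dR/dt = 0 with R > 0 fixes C* = (prey growth rate)/(RC coefficient) — independent of the other coefficients.
With the change, C* = 1.02/0.043 = 23.7; it falls from 59.3.

C* ≈ 23.7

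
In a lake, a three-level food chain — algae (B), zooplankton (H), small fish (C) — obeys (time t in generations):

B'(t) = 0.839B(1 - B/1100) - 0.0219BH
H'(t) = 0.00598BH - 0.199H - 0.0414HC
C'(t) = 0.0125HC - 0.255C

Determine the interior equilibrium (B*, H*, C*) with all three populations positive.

B* ≈ 514, H* ≈ 20.4, C* ≈ 69.5

From dC/dt = 0: 0.0125H* = 0.255, so H* = 20.4.
From dB/dt = 0: 0.839(1 - B*/1100) = 0.0219·20.4, giving B* = 1100·(1 - 0.532) = 514.
From dH/dt = 0: 0.00598·514 - 0.199 = 0.0414C*, so C* = 2.88/0.0414 = 69.5.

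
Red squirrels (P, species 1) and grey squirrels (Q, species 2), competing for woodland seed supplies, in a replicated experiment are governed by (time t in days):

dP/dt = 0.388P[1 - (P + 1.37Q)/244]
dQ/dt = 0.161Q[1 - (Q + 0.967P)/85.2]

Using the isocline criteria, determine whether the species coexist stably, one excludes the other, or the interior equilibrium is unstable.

Compare the nullcline intercepts: K1/α12 = 244/1.37 = 178 > K2 = 85.2; K2/α21 = 85.2/0.967 = 88.1 < K1 = 244.
Since the inequalities point opposite ways, species 1 can invade but species 2 cannot.

species 1 excludes species 2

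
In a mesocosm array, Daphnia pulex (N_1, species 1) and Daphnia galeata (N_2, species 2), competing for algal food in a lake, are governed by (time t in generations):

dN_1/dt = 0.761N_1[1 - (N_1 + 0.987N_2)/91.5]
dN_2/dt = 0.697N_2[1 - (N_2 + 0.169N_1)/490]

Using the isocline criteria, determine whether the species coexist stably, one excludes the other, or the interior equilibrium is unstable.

species 2 excludes species 1

Compare the nullcline intercepts: K1/α12 = 91.5/0.987 = 92.7 < K2 = 490; K2/α21 = 490/0.169 = 2900 > K1 = 91.5.
Since the inequalities point opposite ways, species 2 can invade but species 1 cannot.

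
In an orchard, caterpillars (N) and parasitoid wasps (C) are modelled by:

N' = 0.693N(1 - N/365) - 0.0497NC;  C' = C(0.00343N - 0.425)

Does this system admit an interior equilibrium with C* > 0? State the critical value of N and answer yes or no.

Threshold N = 124; K > 124, so yes, the predator persists.

The predator equation gives dC/dt > 0 only when N > 0.425/0.00343 = 124.
Without the predator, N → K = 365. Since 365 > 124, the predator can invade and persist.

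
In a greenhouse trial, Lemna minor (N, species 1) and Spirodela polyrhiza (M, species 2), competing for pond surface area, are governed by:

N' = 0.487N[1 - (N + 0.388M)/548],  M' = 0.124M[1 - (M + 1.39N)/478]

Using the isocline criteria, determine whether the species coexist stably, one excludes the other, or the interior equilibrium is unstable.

species 1 excludes species 2

Compare the nullcline intercepts: K1/α12 = 548/0.388 = 1410 > K2 = 478; K2/α21 = 478/1.39 = 344 < K1 = 548.
Since the inequalities point opposite ways, species 1 can invade but species 2 cannot.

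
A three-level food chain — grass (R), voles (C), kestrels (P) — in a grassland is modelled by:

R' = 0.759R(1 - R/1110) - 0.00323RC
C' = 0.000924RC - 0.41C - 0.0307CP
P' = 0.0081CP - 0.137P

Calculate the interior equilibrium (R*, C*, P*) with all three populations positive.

From dP/dt = 0: 0.0081C* = 0.137, so C* = 16.9.
From dR/dt = 0: 0.759(1 - R*/1110) = 0.00323·16.9, giving R* = 1110·(1 - 0.072) = 1030.
From dC/dt = 0: 0.000924·1030 - 0.41 = 0.0307P*, so P* = 0.542/0.0307 = 17.6.

R* ≈ 1030, C* ≈ 16.9, P* ≈ 17.6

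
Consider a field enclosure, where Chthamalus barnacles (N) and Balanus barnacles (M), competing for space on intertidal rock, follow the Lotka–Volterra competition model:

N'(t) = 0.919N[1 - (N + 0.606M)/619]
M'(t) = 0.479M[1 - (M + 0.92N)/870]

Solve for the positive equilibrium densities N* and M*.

N* ≈ 207, M* ≈ 679

Setting both brackets to zero gives the nullclines N + 0.606M = 619 and 0.92N + M = 870.
Substituting M = 870 - 0.92N into the first: N(1 - 0.606·0.92) = 619 - 0.606·870.
So N* = 91.8/0.442 = 207, and then M* = 870 - 0.92·207 = 679.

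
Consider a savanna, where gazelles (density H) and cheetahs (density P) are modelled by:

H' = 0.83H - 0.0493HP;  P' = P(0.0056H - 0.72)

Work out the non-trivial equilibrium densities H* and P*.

Set dP/dt = 0 with P > 0: 0.0056H - 0.72 = 0, so H* = 0.72/0.0056 = 129.
Set dH/dt = 0 with H > 0: 0.83 - 0.0493P = 0, so P* = 0.83/0.0493 = 16.8.

H* ≈ 129, P* ≈ 16.8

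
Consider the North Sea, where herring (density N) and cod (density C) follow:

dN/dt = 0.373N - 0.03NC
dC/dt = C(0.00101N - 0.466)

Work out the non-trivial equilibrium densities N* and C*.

Set dC/dt = 0 with C > 0: 0.00101N - 0.466 = 0, so N* = 0.466/0.00101 = 461.
Set dN/dt = 0 with N > 0: 0.373 - 0.03C = 0, so C* = 0.373/0.03 = 12.4.

N* ≈ 461, C* ≈ 12.4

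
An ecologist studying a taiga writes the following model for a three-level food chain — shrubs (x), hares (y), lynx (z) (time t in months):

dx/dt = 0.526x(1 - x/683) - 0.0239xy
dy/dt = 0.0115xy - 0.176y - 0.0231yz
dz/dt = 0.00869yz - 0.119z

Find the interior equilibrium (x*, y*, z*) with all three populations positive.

From dz/dt = 0: 0.00869y* = 0.119, so y* = 13.7.
From dx/dt = 0: 0.526(1 - x*/683) = 0.0239·13.7, giving x* = 683·(1 - 0.622) = 258.
From dy/dt = 0: 0.0115·258 - 0.176 = 0.0231z*, so z* = 2.79/0.0231 = 121.

x* ≈ 258, y* ≈ 13.7, z* ≈ 121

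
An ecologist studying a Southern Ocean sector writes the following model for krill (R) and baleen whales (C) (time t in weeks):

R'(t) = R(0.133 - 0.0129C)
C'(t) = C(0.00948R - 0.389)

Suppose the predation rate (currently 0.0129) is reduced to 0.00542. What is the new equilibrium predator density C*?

At the interior fixed point, setting dR/dt = 0 with R > 0 fixes C* = (prey growth rate)/(RC coefficient) — independent of the other coefficients.
With the change, C* = 0.133/0.00542 = 24.5; it rises from 10.3.

C* ≈ 24.5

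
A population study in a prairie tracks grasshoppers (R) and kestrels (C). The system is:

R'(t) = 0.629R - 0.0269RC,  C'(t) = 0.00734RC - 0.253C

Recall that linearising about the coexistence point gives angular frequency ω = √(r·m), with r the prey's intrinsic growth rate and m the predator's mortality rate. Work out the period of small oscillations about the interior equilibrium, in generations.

T ≈ 15.8 generations

Here r = 0.629 and m = 0.253, so r·m = 0.159.
ω = √0.159 = 0.399 per generation, hence T = 2π/ω ≈ 15.8 generations.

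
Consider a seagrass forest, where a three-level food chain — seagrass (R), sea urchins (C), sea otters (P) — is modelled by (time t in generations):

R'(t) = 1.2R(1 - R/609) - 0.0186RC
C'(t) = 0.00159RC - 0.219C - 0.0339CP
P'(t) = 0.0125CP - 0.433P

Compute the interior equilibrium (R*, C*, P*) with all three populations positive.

From dP/dt = 0: 0.0125C* = 0.433, so C* = 34.6.
From dR/dt = 0: 1.2(1 - R*/609) = 0.0186·34.6, giving R* = 609·(1 - 0.537) = 282.
From dC/dt = 0: 0.00159·282 - 0.219 = 0.0339P*, so P* = 0.229/0.0339 = 6.77.

R* ≈ 282, C* ≈ 34.6, P* ≈ 6.77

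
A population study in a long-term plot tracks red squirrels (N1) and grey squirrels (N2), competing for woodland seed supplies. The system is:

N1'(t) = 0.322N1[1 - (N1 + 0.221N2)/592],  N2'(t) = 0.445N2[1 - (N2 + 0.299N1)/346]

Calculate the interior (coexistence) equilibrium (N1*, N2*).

N1* ≈ 552, N2* ≈ 181

Setting both brackets to zero gives the nullclines N1 + 0.221N2 = 592 and 0.299N1 + N2 = 346.
Substituting N2 = 346 - 0.299N1 into the first: N1(1 - 0.221·0.299) = 592 - 0.221·346.
So N1* = 516/0.934 = 552, and then N2* = 346 - 0.299·552 = 181.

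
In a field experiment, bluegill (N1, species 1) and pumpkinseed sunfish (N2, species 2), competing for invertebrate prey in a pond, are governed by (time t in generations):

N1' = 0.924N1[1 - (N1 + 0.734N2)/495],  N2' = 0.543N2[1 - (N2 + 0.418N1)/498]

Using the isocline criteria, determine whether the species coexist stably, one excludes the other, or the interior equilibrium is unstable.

Compare the nullcline intercepts: K1/α12 = 495/0.734 = 674 > K2 = 498; K2/α21 = 498/0.418 = 1190 > K1 = 495.
Since both inequalities hold, each species can invade when rare, so the interior equilibrium is stable.

stable coexistence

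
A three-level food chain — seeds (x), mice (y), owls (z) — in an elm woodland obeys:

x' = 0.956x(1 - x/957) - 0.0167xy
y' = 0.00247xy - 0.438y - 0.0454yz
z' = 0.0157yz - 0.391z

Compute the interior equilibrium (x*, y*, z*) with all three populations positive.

From dz/dt = 0: 0.0157y* = 0.391, so y* = 24.9.
From dx/dt = 0: 0.956(1 - x*/957) = 0.0167·24.9, giving x* = 957·(1 - 0.435) = 541.
From dy/dt = 0: 0.00247·541 - 0.438 = 0.0454z*, so z* = 0.897/0.0454 = 19.8.

x* ≈ 541, y* ≈ 24.9, z* ≈ 19.8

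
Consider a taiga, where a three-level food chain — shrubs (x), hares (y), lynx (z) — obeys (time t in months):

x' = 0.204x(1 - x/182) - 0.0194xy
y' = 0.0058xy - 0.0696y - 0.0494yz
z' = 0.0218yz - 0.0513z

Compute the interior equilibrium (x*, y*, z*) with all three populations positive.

x* ≈ 141, y* ≈ 2.35, z* ≈ 15.2

From dz/dt = 0: 0.0218y* = 0.0513, so y* = 2.35.
From dx/dt = 0: 0.204(1 - x*/182) = 0.0194·2.35, giving x* = 182·(1 - 0.224) = 141.
From dy/dt = 0: 0.0058·141 - 0.0696 = 0.0494z*, so z* = 0.75/0.0494 = 15.2.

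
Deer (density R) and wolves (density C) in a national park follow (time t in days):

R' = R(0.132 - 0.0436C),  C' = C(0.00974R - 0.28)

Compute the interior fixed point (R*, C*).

R* ≈ 28.7, C* ≈ 3.03

Set dC/dt = 0 with C > 0: 0.00974R - 0.28 = 0, so R* = 0.28/0.00974 = 28.7.
Set dR/dt = 0 with R > 0: 0.132 - 0.0436C = 0, so C* = 0.132/0.0436 = 3.03.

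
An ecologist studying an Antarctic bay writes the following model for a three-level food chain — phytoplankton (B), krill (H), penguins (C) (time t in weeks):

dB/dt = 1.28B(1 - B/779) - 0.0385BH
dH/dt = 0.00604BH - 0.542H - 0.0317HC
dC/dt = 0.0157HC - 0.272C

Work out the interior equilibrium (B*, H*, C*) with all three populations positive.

From dC/dt = 0: 0.0157H* = 0.272, so H* = 17.3.
From dB/dt = 0: 1.28(1 - B*/779) = 0.0385·17.3, giving B* = 779·(1 - 0.521) = 373.
From dH/dt = 0: 0.00604·373 - 0.542 = 0.0317C*, so C* = 1.71/0.0317 = 54.

B* ≈ 373, H* ≈ 17.3, C* ≈ 54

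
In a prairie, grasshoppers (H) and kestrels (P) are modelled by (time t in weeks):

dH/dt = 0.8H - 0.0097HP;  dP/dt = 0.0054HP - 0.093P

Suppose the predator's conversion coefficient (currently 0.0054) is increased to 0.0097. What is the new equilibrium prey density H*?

H* ≈ 9.59

At the interior fixed point, setting dP/dt = 0 with P > 0 fixes H* = (predator death rate)/(HP coefficient) — independent of the other coefficients.
With the change, H* = 0.093/0.0097 = 9.59; it falls from 17.2.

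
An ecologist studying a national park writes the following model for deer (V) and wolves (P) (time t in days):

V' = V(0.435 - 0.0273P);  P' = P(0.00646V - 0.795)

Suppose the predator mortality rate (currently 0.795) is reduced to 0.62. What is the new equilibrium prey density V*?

At the interior fixed point, setting dP/dt = 0 with P > 0 fixes V* = (predator death rate)/(VP coefficient) — independent of the other coefficients.
With the change, V* = 0.62/0.00646 = 96; it falls from 123.

V* ≈ 96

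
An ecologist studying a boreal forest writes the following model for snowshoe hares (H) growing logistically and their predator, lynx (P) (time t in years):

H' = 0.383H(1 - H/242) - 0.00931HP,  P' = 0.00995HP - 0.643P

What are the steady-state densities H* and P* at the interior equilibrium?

From dP/dt = 0 with P > 0: 0.00995H* = 0.643, so H* = 64.6.
Substitute into dH/dt = 0: 0.383(1 - 64.6/242) = 0.00931P*.
The bracket is 0.733, giving P* = 0.281/0.00931 = 30.2.

H* ≈ 64.6, P* ≈ 30.2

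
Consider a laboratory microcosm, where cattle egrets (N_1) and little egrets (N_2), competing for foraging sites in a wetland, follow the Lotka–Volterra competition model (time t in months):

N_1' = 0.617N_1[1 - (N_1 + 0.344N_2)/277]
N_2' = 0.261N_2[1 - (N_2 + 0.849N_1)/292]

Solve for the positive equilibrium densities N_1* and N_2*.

Setting both brackets to zero gives the nullclines N_1 + 0.344N_2 = 277 and 0.849N_1 + N_2 = 292.
Substituting N_2 = 292 - 0.849N_1 into the first: N_1(1 - 0.344·0.849) = 277 - 0.344·292.
So N_1* = 177/0.708 = 249, and then N_2* = 292 - 0.849·249 = 80.3.

N_1* ≈ 249, N_2* ≈ 80.3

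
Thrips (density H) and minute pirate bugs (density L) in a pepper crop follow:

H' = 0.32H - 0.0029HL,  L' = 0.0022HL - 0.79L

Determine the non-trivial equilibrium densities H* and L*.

H* ≈ 359, L* ≈ 110

Set dL/dt = 0 with L > 0: 0.0022H - 0.79 = 0, so H* = 0.79/0.0022 = 359.
Set dH/dt = 0 with H > 0: 0.32 - 0.0029L = 0, so L* = 0.32/0.0029 = 110.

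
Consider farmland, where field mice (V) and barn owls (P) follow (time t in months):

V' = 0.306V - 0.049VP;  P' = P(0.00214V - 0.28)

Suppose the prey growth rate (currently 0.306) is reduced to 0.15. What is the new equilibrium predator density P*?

At the interior fixed point, setting dV/dt = 0 with V > 0 fixes P* = (prey growth rate)/(VP coefficient) — independent of the other coefficients.
With the change, P* = 0.15/0.049 = 3.06; it falls from 6.24.

P* ≈ 3.06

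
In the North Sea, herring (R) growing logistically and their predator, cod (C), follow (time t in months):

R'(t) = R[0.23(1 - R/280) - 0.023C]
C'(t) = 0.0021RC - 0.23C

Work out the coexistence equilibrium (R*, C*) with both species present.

From dC/dt = 0 with C > 0: 0.0021R* = 0.23, so R* = 110.
Substitute into dR/dt = 0: 0.23(1 - 110/280) = 0.023C*.
The bracket is 0.609, giving C* = 0.14/0.023 = 6.09.

R* ≈ 110, C* ≈ 6.09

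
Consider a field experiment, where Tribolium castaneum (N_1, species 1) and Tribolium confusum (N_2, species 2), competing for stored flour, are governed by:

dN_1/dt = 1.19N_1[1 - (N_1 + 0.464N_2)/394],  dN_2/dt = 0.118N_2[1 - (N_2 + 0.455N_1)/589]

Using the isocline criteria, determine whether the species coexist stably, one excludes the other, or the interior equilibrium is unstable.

Compare the nullcline intercepts: K1/α12 = 394/0.464 = 849 > K2 = 589; K2/α21 = 589/0.455 = 1290 > K1 = 394.
Since both inequalities hold, each species can invade when rare, so the interior equilibrium is stable.

stable coexistence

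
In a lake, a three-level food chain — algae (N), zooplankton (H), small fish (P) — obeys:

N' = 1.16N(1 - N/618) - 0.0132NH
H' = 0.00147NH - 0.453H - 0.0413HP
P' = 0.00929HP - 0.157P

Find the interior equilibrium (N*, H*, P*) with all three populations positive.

N* ≈ 499, H* ≈ 16.9, P* ≈ 6.8

From dP/dt = 0: 0.00929H* = 0.157, so H* = 16.9.
From dN/dt = 0: 1.16(1 - N*/618) = 0.0132·16.9, giving N* = 618·(1 - 0.192) = 499.
From dH/dt = 0: 0.00147·499 - 0.453 = 0.0413P*, so P* = 0.281/0.0413 = 6.8.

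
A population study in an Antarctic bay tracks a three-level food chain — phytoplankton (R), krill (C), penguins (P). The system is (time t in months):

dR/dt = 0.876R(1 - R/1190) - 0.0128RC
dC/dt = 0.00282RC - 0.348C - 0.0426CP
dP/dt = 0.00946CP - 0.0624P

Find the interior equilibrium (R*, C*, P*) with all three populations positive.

From dP/dt = 0: 0.00946C* = 0.0624, so C* = 6.6.
From dR/dt = 0: 0.876(1 - R*/1190) = 0.0128·6.6, giving R* = 1190·(1 - 0.0964) = 1080.
From dC/dt = 0: 0.00282·1080 - 0.348 = 0.0426P*, so P* = 2.68/0.0426 = 63.

R* ≈ 1080, C* ≈ 6.6, P* ≈ 63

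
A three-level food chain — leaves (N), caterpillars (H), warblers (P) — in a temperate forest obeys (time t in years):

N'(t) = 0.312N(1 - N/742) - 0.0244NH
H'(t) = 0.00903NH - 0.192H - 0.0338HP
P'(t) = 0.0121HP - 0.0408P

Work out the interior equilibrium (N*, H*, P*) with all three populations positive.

N* ≈ 546, H* ≈ 3.37, P* ≈ 140

From dP/dt = 0: 0.0121H* = 0.0408, so H* = 3.37.
From dN/dt = 0: 0.312(1 - N*/742) = 0.0244·3.37, giving N* = 742·(1 - 0.264) = 546.
From dH/dt = 0: 0.00903·546 - 0.192 = 0.0338P*, so P* = 4.74/0.0338 = 140.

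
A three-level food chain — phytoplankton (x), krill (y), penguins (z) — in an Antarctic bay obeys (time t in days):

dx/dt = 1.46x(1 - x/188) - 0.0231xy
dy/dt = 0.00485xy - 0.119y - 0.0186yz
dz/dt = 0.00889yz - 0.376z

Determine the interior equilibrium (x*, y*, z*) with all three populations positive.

From dz/dt = 0: 0.00889y* = 0.376, so y* = 42.3.
From dx/dt = 0: 1.46(1 - x*/188) = 0.0231·42.3, giving x* = 188·(1 - 0.669) = 62.2.
From dy/dt = 0: 0.00485·62.2 - 0.119 = 0.0186z*, so z* = 0.183/0.0186 = 9.82.

x* ≈ 62.2, y* ≈ 42.3, z* ≈ 9.82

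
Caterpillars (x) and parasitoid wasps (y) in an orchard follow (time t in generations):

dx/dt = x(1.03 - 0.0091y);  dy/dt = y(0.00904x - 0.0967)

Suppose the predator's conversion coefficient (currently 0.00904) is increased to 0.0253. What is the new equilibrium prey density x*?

At the interior fixed point, setting dy/dt = 0 with y > 0 fixes x* = (predator death rate)/(xy coefficient) — independent of the other coefficients.
With the change, x* = 0.0967/0.0253 = 3.82; it falls from 10.7.

x* ≈ 3.82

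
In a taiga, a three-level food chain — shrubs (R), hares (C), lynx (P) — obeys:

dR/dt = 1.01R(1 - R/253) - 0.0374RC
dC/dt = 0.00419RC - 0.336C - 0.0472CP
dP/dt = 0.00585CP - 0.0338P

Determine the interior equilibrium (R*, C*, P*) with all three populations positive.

From dP/dt = 0: 0.00585C* = 0.0338, so C* = 5.78.
From dR/dt = 0: 1.01(1 - R*/253) = 0.0374·5.78, giving R* = 253·(1 - 0.214) = 199.
From dC/dt = 0: 0.00419·199 - 0.336 = 0.0472P*, so P* = 0.497/0.0472 = 10.5.

R* ≈ 199, C* ≈ 5.78, P* ≈ 10.5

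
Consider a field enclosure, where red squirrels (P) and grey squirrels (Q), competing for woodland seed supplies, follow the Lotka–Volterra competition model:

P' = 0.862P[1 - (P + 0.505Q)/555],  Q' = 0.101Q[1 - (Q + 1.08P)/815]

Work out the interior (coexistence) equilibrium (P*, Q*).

Setting both brackets to zero gives the nullclines P + 0.505Q = 555 and 1.08P + Q = 815.
Substituting Q = 815 - 1.08P into the first: P(1 - 0.505·1.08) = 555 - 0.505·815.
So P* = 143/0.455 = 315, and then Q* = 815 - 1.08·315 = 474.

P* ≈ 315, Q* ≈ 474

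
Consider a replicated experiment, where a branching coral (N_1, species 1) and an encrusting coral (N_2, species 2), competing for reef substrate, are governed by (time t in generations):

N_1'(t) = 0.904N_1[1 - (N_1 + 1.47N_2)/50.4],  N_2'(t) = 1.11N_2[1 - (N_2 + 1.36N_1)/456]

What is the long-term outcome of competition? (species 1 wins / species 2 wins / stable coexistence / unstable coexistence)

species 2 excludes species 1

Compare the nullcline intercepts: K1/α12 = 50.4/1.47 = 34.3 < K2 = 456; K2/α21 = 456/1.36 = 335 > K1 = 50.4.
Since the inequalities point opposite ways, species 2 can invade but species 1 cannot.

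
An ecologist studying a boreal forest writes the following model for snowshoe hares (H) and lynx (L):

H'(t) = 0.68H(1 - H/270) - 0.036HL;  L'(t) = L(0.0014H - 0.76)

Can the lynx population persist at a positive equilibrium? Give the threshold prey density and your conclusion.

The predator equation gives dL/dt > 0 only when H > 0.76/0.0014 = 543.
Without the predator, H → K = 270. Since 270 < 543, the predator cannot invade.

Threshold H = 543; K < 543, so no, the predator goes extinct.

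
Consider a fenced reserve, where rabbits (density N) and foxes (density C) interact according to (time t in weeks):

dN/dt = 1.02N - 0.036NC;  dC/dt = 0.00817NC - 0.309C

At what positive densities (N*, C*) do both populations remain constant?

Set dC/dt = 0 with C > 0: 0.00817N - 0.309 = 0, so N* = 0.309/0.00817 = 37.8.
Set dN/dt = 0 with N > 0: 1.02 - 0.036C = 0, so C* = 1.02/0.036 = 28.3.

N* ≈ 37.8, C* ≈ 28.3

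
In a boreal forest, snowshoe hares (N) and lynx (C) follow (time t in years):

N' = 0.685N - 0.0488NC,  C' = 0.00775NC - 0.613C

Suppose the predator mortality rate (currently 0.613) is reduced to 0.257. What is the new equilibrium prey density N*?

N* ≈ 33.2

At the interior fixed point, setting dC/dt = 0 with C > 0 fixes N* = (predator death rate)/(NC coefficient) — independent of the other coefficients.
With the change, N* = 0.257/0.00775 = 33.2; it falls from 79.1.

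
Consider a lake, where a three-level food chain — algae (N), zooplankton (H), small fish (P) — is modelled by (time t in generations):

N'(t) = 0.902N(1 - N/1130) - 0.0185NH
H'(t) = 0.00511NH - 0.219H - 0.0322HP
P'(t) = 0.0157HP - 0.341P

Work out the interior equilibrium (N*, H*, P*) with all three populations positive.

N* ≈ 627, H* ≈ 21.7, P* ≈ 92.6

From dP/dt = 0: 0.0157H* = 0.341, so H* = 21.7.
From dN/dt = 0: 0.902(1 - N*/1130) = 0.0185·21.7, giving N* = 1130·(1 - 0.445) = 627.
From dH/dt = 0: 0.00511·627 - 0.219 = 0.0322P*, so P* = 2.98/0.0322 = 92.6.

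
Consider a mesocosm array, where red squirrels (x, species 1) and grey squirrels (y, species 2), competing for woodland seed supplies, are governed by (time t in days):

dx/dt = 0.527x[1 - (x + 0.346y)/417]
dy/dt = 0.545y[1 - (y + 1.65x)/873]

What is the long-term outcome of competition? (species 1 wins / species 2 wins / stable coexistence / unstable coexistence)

stable coexistence

Compare the nullcline intercepts: K1/α12 = 417/0.346 = 1210 > K2 = 873; K2/α21 = 873/1.65 = 529 > K1 = 417.
Since both inequalities hold, each species can invade when rare, so the interior equilibrium is stable.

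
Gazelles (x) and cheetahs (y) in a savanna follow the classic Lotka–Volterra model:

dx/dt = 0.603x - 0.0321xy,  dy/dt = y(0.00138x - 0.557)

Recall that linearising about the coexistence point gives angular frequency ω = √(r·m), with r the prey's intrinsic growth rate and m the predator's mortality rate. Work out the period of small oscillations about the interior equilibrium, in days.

T ≈ 10.8 days

Here r = 0.603 and m = 0.557, so r·m = 0.336.
ω = √0.336 = 0.58 per day, hence T = 2π/ω ≈ 10.8 days.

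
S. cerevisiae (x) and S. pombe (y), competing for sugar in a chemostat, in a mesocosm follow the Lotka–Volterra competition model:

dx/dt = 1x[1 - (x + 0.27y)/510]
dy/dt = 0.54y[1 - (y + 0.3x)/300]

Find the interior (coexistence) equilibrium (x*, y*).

x* ≈ 467, y* ≈ 160

Setting both brackets to zero gives the nullclines x + 0.27y = 510 and 0.3x + y = 300.
Substituting y = 300 - 0.3x into the first: x(1 - 0.27·0.3) = 510 - 0.27·300.
So x* = 429/0.919 = 467, and then y* = 300 - 0.3·467 = 160.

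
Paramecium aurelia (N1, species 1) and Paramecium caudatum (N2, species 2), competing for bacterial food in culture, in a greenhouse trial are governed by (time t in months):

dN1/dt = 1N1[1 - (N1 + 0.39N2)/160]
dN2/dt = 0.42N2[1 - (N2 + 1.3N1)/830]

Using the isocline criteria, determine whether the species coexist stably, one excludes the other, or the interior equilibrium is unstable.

Compare the nullcline intercepts: K1/α12 = 160/0.39 = 410 < K2 = 830; K2/α21 = 830/1.3 = 638 > K1 = 160.
Since the inequalities point opposite ways, species 2 can invade but species 1 cannot.

species 2 excludes species 1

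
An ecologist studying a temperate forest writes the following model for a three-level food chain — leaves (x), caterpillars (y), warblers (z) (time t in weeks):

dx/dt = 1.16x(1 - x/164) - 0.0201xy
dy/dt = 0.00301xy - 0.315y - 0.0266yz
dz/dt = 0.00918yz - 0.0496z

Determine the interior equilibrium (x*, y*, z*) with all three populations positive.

x* ≈ 149, y* ≈ 5.4, z* ≈ 4.98

From dz/dt = 0: 0.00918y* = 0.0496, so y* = 5.4.
From dx/dt = 0: 1.16(1 - x*/164) = 0.0201·5.4, giving x* = 164·(1 - 0.0936) = 149.
From dy/dt = 0: 0.00301·149 - 0.315 = 0.0266z*, so z* = 0.132/0.0266 = 4.98.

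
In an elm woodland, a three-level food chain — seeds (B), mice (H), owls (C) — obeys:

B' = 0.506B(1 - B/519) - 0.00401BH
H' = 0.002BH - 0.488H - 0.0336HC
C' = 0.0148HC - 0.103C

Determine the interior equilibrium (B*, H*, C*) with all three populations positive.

B* ≈ 490, H* ≈ 6.96, C* ≈ 14.7

From dC/dt = 0: 0.0148H* = 0.103, so H* = 6.96.
From dB/dt = 0: 0.506(1 - B*/519) = 0.00401·6.96, giving B* = 519·(1 - 0.0552) = 490.
From dH/dt = 0: 0.002·490 - 0.488 = 0.0336C*, so C* = 0.493/0.0336 = 14.7.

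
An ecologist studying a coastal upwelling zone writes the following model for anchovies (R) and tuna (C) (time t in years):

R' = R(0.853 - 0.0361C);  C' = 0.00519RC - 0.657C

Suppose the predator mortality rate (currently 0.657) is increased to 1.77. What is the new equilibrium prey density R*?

R* ≈ 341

At the interior fixed point, setting dC/dt = 0 with C > 0 fixes R* = (predator death rate)/(RC coefficient) — independent of the other coefficients.
With the change, R* = 1.77/0.00519 = 341; it rises from 127.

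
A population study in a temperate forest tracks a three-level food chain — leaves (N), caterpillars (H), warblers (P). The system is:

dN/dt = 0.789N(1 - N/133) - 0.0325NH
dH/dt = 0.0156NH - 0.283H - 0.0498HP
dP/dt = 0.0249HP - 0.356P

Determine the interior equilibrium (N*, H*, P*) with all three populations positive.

N* ≈ 54.7, H* ≈ 14.3, P* ≈ 11.4

From dP/dt = 0: 0.0249H* = 0.356, so H* = 14.3.
From dN/dt = 0: 0.789(1 - N*/133) = 0.0325·14.3, giving N* = 133·(1 - 0.589) = 54.7.
From dH/dt = 0: 0.0156·54.7 - 0.283 = 0.0498P*, so P* = 0.57/0.0498 = 11.4.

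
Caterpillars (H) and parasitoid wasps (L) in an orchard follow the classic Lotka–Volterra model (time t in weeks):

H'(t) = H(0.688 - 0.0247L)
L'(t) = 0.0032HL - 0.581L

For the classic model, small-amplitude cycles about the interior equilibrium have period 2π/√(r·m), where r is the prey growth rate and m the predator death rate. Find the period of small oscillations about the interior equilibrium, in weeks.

Here r = 0.688 and m = 0.581, so r·m = 0.4.
ω = √0.4 = 0.632 per week, hence T = 2π/ω ≈ 9.94 weeks.

T ≈ 9.94 weeks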